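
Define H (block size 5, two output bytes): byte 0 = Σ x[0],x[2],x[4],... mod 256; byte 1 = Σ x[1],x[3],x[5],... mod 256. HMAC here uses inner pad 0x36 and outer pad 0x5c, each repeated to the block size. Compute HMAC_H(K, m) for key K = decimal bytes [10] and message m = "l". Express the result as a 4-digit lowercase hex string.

Key decimal bytes [10] = 0a is 1 byte ≤ B = 5; zero-pad to 5 bytes: K' = 0a 00 00 00 00.
K' ⊕ ipad = 3c 36 36 36 36.  K' ⊕ opad = 56 5c 5c 5c 5c.
Inner input = (K'⊕ipad) ∥ m = 3c 36 36 36 36 ∥ 6c.
Inner hash: even-index sum = 168 mod 256 = 168; odd-index sum = 216 mod 256 = 216 → a8 d8.
Outer input = (K'⊕opad) ∥ inner = 56 5c 5c 5c 5c ∥ a8 d8.
Outer hash (tag): even-index sum = 486 mod 256 = 230; odd-index sum = 352 mod 256 = 96 → e6 60.

e660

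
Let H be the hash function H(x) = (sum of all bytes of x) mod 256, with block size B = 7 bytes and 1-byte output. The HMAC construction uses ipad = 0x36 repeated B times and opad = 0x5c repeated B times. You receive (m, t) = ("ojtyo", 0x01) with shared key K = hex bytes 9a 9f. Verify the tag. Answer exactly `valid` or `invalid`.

invalid

Key hex bytes 9a 9f is 2 bytes ≤ B = 7; zero-pad to 7 bytes: K' = 9a 9f 00 00 00 00 00.
K' ⊕ ipad = ac a9 36 36 36 36 36; K' ⊕ opad = c6 c3 5c 5c 5c 5c 5c.
Inner hash: sum = 172+169+54+54+54+54+54+111+106+116+121+111 = 1176; mod 256 = 152 → 98.
Outer hash (recomputed tag): sum = 198+195+92+92+92+92+92+152 = 1005; mod 256 = 237 → ed.
Recomputed tag = ed; claimed = 01 → mismatch.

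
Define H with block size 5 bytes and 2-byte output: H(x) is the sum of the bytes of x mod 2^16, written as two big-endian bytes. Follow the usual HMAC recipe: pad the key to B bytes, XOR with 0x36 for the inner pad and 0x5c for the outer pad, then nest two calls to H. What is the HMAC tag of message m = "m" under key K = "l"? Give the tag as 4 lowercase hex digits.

Key "l" = 6c is 1 byte ≤ B = 5; zero-pad to 5 bytes: K' = 6c 00 00 00 00.
K' ⊕ ipad = 5a 36 36 36 36.  K' ⊕ opad = 30 5c 5c 5c 5c.
Inner input = (K'⊕ipad) ∥ m = 5a 36 36 36 36 ∥ 6d.
Inner hash: sum = 90+54+54+54+54+109 = 415 → 01 9f.
Outer input = (K'⊕opad) ∥ inner = 30 5c 5c 5c 5c ∥ 01 9f.
Outer hash (tag): sum = 48+92+92+92+92+1+159 = 576 → 02 40.

0240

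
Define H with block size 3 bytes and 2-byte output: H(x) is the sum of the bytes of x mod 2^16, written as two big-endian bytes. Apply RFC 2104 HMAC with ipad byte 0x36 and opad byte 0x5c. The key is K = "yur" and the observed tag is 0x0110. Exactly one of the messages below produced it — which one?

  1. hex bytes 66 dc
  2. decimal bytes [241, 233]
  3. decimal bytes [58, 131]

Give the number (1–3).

Key "yur" = 79 75 72 is exactly B = 3 bytes: K' = 79 75 72.
K' ⊕ ipad = 4f 43 44; K' ⊕ opad = 25 29 2e.
m1: inner = H(4f 43 44 66 dc) = 02 18; tag = H(25 29 2e 02 18) = 0096
m2: inner = H(4f 43 44 f1 e9) = 02 b0; tag = H(25 29 2e 02 b0) = 012e
m3: inner = H(4f 43 44 3a 83) = 01 93; tag = H(25 29 2e 01 93) = 0110 ← matches

3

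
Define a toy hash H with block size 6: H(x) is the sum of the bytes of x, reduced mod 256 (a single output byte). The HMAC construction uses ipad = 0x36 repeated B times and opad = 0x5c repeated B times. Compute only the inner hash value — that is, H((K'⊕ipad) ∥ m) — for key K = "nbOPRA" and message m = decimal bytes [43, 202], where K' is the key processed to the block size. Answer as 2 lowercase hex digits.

Key "nbOPRA" = 6e 62 4f 50 52 41 is exactly B = 6 bytes: K' = 6e 62 4f 50 52 41.
K' ⊕ ipad = 58 54 79 66 64 77.
Inner input = 58 54 79 66 64 77 ∥ 2b ca.
Inner hash: sum = 88+84+121+102+100+119+43+202 = 859; mod 256 = 91 → 5b.

5b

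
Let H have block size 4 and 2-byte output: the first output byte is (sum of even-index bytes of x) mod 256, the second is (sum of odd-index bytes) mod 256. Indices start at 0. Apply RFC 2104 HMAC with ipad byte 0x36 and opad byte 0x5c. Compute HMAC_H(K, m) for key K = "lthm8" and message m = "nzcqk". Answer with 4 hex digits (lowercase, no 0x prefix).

Key "lthm8" = 6c 74 68 6d 38 is 5 bytes > B = 4, so hash it first: H(key) = 0c e1, then zero-pad to 4 bytes: K' = 0c e1 00 00.
K' ⊕ ipad = 3a d7 36 36.  K' ⊕ opad = 50 bd 5c 5c.
Inner input = (K'⊕ipad) ∥ m = 3a d7 36 36 ∥ 6e 7a 63 71 6b.
Inner hash: even-index sum = 428 mod 256 = 172; odd-index sum = 504 mod 256 = 248 → ac f8.
Outer input = (K'⊕opad) ∥ inner = 50 bd 5c 5c ∥ ac f8.
Outer hash (tag): even-index sum = 344 mod 256 = 88; odd-index sum = 529 mod 256 = 17 → 58 11.

5811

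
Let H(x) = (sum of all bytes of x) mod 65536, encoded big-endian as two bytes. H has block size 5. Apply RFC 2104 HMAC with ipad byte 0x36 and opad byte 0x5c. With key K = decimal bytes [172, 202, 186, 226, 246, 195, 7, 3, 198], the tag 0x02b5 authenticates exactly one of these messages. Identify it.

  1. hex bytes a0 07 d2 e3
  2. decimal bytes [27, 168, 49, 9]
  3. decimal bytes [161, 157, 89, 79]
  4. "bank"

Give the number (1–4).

Key decimal bytes [172, 202, 186, 226, 246, 195, 7, 3, 198] = ac ca ba e2 f6 c3 07 03 c6 is 9 bytes > B = 5, so hash it first: H(key) = 05 9b, then zero-pad to 5 bytes: K' = 05 9b 00 00 00.
K' ⊕ ipad = 33 ad 36 36 36; K' ⊕ opad = 59 c7 5c 5c 5c.
m1: inner = H(33 ad 36 36 36 a0 07 d2 e3) = 03 de; tag = H(59 c7 5c 5c 5c 03 de) = 0315
m2: inner = H(33 ad 36 36 36 1b a8 31 09) = 02 7f; tag = H(59 c7 5c 5c 5c 02 7f) = 02b5 ← matches
m3: inner = H(33 ad 36 36 36 a1 9d 59 4f) = 03 68; tag = H(59 c7 5c 5c 5c 03 68) = 029f
m4: inner = H(33 ad 36 36 36 62 61 6e 6b) = 03 1e; tag = H(59 c7 5c 5c 5c 03 1e) = 0255

2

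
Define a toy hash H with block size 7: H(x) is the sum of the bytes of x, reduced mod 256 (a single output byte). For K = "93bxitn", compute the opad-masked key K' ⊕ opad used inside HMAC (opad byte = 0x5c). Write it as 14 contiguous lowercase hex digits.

Key "93bxitn" = 39 33 62 78 69 74 6e is exactly B = 7 bytes: K' = 39 33 62 78 69 74 6e.
XOR each byte with 0x5c: 39⊕5c=65, 33⊕5c=6f, 62⊕5c=3e, 78⊕5c=24, 69⊕5c=35, 74⊕5c=28, 6e⊕5c=32.

656f3e24352832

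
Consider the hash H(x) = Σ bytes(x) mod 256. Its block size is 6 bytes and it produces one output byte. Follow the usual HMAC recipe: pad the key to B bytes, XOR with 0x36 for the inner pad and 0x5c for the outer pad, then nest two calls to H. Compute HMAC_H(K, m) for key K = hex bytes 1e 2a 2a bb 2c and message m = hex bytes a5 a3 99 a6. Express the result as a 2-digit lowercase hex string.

Key hex bytes 1e 2a 2a bb 2c is 5 bytes ≤ B = 6; zero-pad to 6 bytes: K' = 1e 2a 2a bb 2c 00.
K' ⊕ ipad = 28 1c 1c 8d 1a 36.  K' ⊕ opad = 42 76 76 e7 70 5c.
Inner input = (K'⊕ipad) ∥ m = 28 1c 1c 8d 1a 36 ∥ a5 a3 99 a6.
Inner hash: sum = 40+28+28+141+26+54+165+163+153+166 = 964; mod 256 = 196 → c4.
Outer input = (K'⊕opad) ∥ inner = 42 76 76 e7 70 5c ∥ c4.
Outer hash (tag): sum = 66+118+118+231+112+92+196 = 933; mod 256 = 165 → a5.

a5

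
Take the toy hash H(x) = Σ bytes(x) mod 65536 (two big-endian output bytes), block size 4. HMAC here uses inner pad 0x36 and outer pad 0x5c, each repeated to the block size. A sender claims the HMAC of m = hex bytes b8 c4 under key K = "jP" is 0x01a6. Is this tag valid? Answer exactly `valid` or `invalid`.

valid

Key "jP" = 6a 50 is 2 bytes ≤ B = 4; zero-pad to 4 bytes: K' = 6a 50 00 00.
K' ⊕ ipad = 5c 66 36 36; K' ⊕ opad = 36 0c 5c 5c.
Inner hash: sum = 92+102+54+54+184+196 = 682 → 02 aa.
Outer hash (recomputed tag): sum = 54+12+92+92+2+170 = 422 → 01 a6.
Recomputed tag = 01a6; claimed = 01a6 → match.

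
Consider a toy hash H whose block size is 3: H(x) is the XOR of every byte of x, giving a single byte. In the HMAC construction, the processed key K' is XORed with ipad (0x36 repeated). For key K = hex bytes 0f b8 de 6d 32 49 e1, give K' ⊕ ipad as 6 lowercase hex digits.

a83636

Key hex bytes 0f b8 de 6d 32 49 e1 is 7 bytes > B = 3, so hash it first: H(key) = 9e, then zero-pad to 3 bytes: K' = 9e 00 00.
XOR each byte with 0x36: 9e⊕36=a8, 00⊕36=36, 00⊕36=36.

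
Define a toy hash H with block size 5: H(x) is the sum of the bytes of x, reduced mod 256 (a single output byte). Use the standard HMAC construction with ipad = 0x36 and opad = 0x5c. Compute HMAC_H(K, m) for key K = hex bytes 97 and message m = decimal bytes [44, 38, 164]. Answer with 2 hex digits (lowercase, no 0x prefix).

aa

Key hex bytes 97 is 1 byte ≤ B = 5; zero-pad to 5 bytes: K' = 97 00 00 00 00.
K' ⊕ ipad = a1 36 36 36 36.  K' ⊕ opad = cb 5c 5c 5c 5c.
Inner input = (K'⊕ipad) ∥ m = a1 36 36 36 36 ∥ 2c 26 a4.
Inner hash: sum = 161+54+54+54+54+44+38+164 = 623; mod 256 = 111 → 6f.
Outer input = (K'⊕opad) ∥ inner = cb 5c 5c 5c 5c ∥ 6f.
Outer hash (tag): sum = 203+92+92+92+92+111 = 682; mod 256 = 170 → aa.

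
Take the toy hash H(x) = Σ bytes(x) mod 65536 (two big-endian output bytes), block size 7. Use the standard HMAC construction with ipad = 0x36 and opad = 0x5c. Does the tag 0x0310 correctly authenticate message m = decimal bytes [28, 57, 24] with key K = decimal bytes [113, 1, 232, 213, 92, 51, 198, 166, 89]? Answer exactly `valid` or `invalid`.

invalid

Key decimal bytes [113, 1, 232, 213, 92, 51, 198, 166, 89] = 71 01 e8 d5 5c 33 c6 a6 59 is 9 bytes > B = 7, so hash it first: H(key) = 04 83, then zero-pad to 7 bytes: K' = 04 83 00 00 00 00 00.
K' ⊕ ipad = 32 b5 36 36 36 36 36; K' ⊕ opad = 58 df 5c 5c 5c 5c 5c.
Inner hash: sum = 50+181+54+54+54+54+54+28+57+24 = 610 → 02 62.
Outer hash (recomputed tag): sum = 88+223+92+92+92+92+92+2+98 = 871 → 03 67.
Recomputed tag = 0367; claimed = 0310 → mismatch.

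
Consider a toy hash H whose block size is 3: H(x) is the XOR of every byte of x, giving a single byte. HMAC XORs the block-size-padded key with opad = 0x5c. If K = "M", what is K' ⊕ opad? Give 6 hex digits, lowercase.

Key "M" = 4d is 1 byte ≤ B = 3; zero-pad to 3 bytes: K' = 4d 00 00.
XOR each byte with 0x5c: 4d⊕5c=11, 00⊕5c=5c, 00⊕5c=5c.

115c5c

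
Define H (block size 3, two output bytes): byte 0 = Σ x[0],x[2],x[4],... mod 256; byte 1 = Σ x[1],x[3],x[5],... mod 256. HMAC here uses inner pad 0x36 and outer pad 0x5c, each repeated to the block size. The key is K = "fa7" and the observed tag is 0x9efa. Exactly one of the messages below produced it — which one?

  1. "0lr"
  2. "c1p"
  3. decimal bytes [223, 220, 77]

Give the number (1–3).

Key "fa7" = 66 61 37 is exactly B = 3 bytes: K' = 66 61 37.
K' ⊕ ipad = 50 57 01; K' ⊕ opad = 3a 3d 6b.
m1: inner = H(50 57 01 30 6c 72) = bd f9; tag = H(3a 3d 6b bd f9) = 9efa ← matches
m2: inner = H(50 57 01 63 31 70) = 82 2a; tag = H(3a 3d 6b 82 2a) = cfbf
m3: inner = H(50 57 01 df dc 4d) = 2d 83; tag = H(3a 3d 6b 2d 83) = 286a

1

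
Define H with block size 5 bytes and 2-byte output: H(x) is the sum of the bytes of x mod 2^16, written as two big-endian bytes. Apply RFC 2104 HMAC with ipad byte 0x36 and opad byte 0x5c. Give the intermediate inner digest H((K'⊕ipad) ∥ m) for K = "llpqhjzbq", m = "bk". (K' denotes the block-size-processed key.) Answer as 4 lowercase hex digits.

0292

Key "llpqhjzbq" = 6c 6c 70 71 68 6a 7a 62 71 is 9 bytes > B = 5, so hash it first: H(key) = 03 d8, then zero-pad to 5 bytes: K' = 03 d8 00 00 00.
K' ⊕ ipad = 35 ee 36 36 36.
Inner input = 35 ee 36 36 36 ∥ 62 6b.
Inner hash: sum = 53+238+54+54+54+98+107 = 658 → 02 92.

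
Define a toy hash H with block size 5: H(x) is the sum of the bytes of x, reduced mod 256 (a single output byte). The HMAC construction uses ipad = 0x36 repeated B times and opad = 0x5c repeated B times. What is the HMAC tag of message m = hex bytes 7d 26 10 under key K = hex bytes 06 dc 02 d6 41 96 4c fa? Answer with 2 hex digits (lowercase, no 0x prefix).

67

Key hex bytes 06 dc 02 d6 41 96 4c fa is 8 bytes > B = 5, so hash it first: H(key) = d7, then zero-pad to 5 bytes: K' = d7 00 00 00 00.
K' ⊕ ipad = e1 36 36 36 36.  K' ⊕ opad = 8b 5c 5c 5c 5c.
Inner input = (K'⊕ipad) ∥ m = e1 36 36 36 36 ∥ 7d 26 10.
Inner hash: sum = 225+54+54+54+54+125+38+16 = 620; mod 256 = 108 → 6c.
Outer input = (K'⊕opad) ∥ inner = 8b 5c 5c 5c 5c ∥ 6c.
Outer hash (tag): sum = 139+92+92+92+92+108 = 615; mod 256 = 103 → 67.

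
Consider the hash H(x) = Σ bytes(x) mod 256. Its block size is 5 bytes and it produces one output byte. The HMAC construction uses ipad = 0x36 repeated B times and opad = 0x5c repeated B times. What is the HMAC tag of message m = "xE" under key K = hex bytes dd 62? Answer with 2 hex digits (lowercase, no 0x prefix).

71

Key hex bytes dd 62 is 2 bytes ≤ B = 5; zero-pad to 5 bytes: K' = dd 62 00 00 00.
K' ⊕ ipad = eb 54 36 36 36.  K' ⊕ opad = 81 3e 5c 5c 5c.
Inner input = (K'⊕ipad) ∥ m = eb 54 36 36 36 ∥ 78 45.
Inner hash: sum = 235+84+54+54+54+120+69 = 670; mod 256 = 158 → 9e.
Outer input = (K'⊕opad) ∥ inner = 81 3e 5c 5c 5c ∥ 9e.
Outer hash (tag): sum = 129+62+92+92+92+158 = 625; mod 256 = 113 → 71.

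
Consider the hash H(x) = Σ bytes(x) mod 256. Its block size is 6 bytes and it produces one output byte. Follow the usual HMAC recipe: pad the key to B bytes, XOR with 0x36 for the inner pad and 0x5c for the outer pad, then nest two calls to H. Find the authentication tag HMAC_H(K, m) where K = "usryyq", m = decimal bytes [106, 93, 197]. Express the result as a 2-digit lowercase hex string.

Key "usryyq" = 75 73 72 79 79 71 is exactly B = 6 bytes: K' = 75 73 72 79 79 71.
K' ⊕ ipad = 43 45 44 4f 4f 47.  K' ⊕ opad = 29 2f 2e 25 25 2d.
Inner input = (K'⊕ipad) ∥ m = 43 45 44 4f 4f 47 ∥ 6a 5d c5.
Inner hash: sum = 67+69+68+79+79+71+106+93+197 = 829; mod 256 = 61 → 3d.
Outer input = (K'⊕opad) ∥ inner = 29 2f 2e 25 25 2d ∥ 3d.
Outer hash (tag): sum = 41+47+46+37+37+45+61 = 314; mod 256 = 58 → 3a.

3a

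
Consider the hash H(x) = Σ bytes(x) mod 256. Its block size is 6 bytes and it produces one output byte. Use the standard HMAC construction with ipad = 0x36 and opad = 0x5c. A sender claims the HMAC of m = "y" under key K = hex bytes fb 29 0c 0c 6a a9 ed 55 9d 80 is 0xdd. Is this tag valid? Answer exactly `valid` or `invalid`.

valid

Key hex bytes fb 29 0c 0c 6a a9 ed 55 9d 80 is 10 bytes > B = 6, so hash it first: H(key) = ae, then zero-pad to 6 bytes: K' = ae 00 00 00 00 00.
K' ⊕ ipad = 98 36 36 36 36 36; K' ⊕ opad = f2 5c 5c 5c 5c 5c.
Inner hash: sum = 152+54+54+54+54+54+121 = 543; mod 256 = 31 → 1f.
Outer hash (recomputed tag): sum = 242+92+92+92+92+92+31 = 733; mod 256 = 221 → dd.
Recomputed tag = dd; claimed = dd → match.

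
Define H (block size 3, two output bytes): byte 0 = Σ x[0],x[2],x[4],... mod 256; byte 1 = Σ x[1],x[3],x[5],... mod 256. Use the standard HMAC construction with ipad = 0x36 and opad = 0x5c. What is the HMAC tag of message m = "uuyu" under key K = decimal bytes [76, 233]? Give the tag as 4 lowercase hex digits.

Key decimal bytes [76, 233] = 4c e9 is 2 bytes ≤ B = 3; zero-pad to 3 bytes: K' = 4c e9 00.
K' ⊕ ipad = 7a df 36.  K' ⊕ opad = 10 b5 5c.
Inner input = (K'⊕ipad) ∥ m = 7a df 36 ∥ 75 75 79 75.
Inner hash: even-index sum = 410 mod 256 = 154; odd-index sum = 461 mod 256 = 205 → 9a cd.
Outer input = (K'⊕opad) ∥ inner = 10 b5 5c ∥ 9a cd.
Outer hash (tag): even-index sum = 313 mod 256 = 57; odd-index sum = 335 mod 256 = 79 → 39 4f.

394f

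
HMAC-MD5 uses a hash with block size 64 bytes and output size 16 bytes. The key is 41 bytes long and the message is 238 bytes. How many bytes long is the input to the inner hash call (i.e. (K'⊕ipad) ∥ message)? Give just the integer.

Key is 41 ≤ 64 bytes, zero-padded: |K'| = 64.
Inner input = (K'⊕ipad) ∥ m → 64 + 238 = 302 bytes.

302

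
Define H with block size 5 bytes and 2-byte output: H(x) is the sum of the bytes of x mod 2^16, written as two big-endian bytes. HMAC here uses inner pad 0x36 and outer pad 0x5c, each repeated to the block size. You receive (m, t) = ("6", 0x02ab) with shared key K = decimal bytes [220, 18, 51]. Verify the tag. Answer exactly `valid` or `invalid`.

valid

Key decimal bytes [220, 18, 51] = dc 12 33 is 3 bytes ≤ B = 5; zero-pad to 5 bytes: K' = dc 12 33 00 00.
K' ⊕ ipad = ea 24 05 36 36; K' ⊕ opad = 80 4e 6f 5c 5c.
Inner hash: sum = 234+36+5+54+54+54 = 437 → 01 b5.
Outer hash (recomputed tag): sum = 128+78+111+92+92+1+181 = 683 → 02 ab.
Recomputed tag = 02ab; claimed = 02ab → match.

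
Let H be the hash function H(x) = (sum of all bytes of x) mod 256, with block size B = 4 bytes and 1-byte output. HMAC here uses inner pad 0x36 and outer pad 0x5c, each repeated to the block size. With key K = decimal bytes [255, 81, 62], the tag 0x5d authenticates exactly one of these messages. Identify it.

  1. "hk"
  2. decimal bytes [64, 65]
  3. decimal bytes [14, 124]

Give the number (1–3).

Key decimal bytes [255, 81, 62] = ff 51 3e is 3 bytes ≤ B = 4; zero-pad to 4 bytes: K' = ff 51 3e 00.
K' ⊕ ipad = c9 67 08 36; K' ⊕ opad = a3 0d 62 5c.
m1: inner = H(c9 67 08 36 68 6b) = 41; tag = H(a3 0d 62 5c 41) = af
m2: inner = H(c9 67 08 36 40 41) = ef; tag = H(a3 0d 62 5c ef) = 5d ← matches
m3: inner = H(c9 67 08 36 0e 7c) = f8; tag = H(a3 0d 62 5c f8) = 66

2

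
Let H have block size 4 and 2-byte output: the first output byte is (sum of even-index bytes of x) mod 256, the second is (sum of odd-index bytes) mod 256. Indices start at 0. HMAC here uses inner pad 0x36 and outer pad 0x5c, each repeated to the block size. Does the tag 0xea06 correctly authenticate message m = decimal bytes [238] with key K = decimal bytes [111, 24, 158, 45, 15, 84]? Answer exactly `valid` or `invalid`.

Key decimal bytes [111, 24, 158, 45, 15, 84] = 6f 18 9e 2d 0f 54 is 6 bytes > B = 4, so hash it first: H(key) = 1c 99, then zero-pad to 4 bytes: K' = 1c 99 00 00.
K' ⊕ ipad = 2a af 36 36; K' ⊕ opad = 40 c5 5c 5c.
Inner hash: even-index sum = 334 mod 256 = 78; odd-index sum = 229 mod 256 = 229 → 4e e5.
Outer hash (recomputed tag): even-index sum = 234 mod 256 = 234; odd-index sum = 518 mod 256 = 6 → ea 06.
Recomputed tag = ea06; claimed = ea06 → match.

valid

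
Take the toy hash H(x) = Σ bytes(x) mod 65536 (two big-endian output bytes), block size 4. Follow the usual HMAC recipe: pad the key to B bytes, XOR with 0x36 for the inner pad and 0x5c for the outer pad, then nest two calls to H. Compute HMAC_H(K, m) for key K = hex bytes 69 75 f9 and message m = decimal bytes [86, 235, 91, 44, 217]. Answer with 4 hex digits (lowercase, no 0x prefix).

01ab

Key hex bytes 69 75 f9 is 3 bytes ≤ B = 4; zero-pad to 4 bytes: K' = 69 75 f9 00.
K' ⊕ ipad = 5f 43 cf 36.  K' ⊕ opad = 35 29 a5 5c.
Inner input = (K'⊕ipad) ∥ m = 5f 43 cf 36 ∥ 56 eb 5b 2c d9.
Inner hash: sum = 95+67+207+54+86+235+91+44+217 = 1096 → 04 48.
Outer input = (K'⊕opad) ∥ inner = 35 29 a5 5c ∥ 04 48.
Outer hash (tag): sum = 53+41+165+92+4+72 = 427 → 01 ab.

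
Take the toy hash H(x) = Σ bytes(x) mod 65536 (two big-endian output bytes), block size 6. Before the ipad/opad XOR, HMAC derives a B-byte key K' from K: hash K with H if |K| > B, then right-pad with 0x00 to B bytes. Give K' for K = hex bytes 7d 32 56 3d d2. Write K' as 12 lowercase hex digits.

7d32563dd200

Key hex bytes 7d 32 56 3d d2 is 5 bytes ≤ B = 6; zero-pad to 6 bytes: K' = 7d 32 56 3d d2 00.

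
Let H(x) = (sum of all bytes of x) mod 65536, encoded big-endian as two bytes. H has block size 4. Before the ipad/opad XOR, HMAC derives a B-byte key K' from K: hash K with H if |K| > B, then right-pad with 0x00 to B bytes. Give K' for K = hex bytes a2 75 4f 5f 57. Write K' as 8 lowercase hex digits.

|K| = 5 > B = 4, so first hash the key.
H(K): sum = 162+117+79+95+87 = 540 → 02 1c.
Zero-pad H(K) = 02 1c to 4 bytes: K' = 02 1c 00 00.

021c0000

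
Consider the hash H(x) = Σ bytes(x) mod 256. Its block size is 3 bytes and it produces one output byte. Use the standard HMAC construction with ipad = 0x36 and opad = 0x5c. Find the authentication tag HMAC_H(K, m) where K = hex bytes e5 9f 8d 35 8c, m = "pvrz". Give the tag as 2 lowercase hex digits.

Key hex bytes e5 9f 8d 35 8c is 5 bytes > B = 3, so hash it first: H(key) = d2, then zero-pad to 3 bytes: K' = d2 00 00.
K' ⊕ ipad = e4 36 36.  K' ⊕ opad = 8e 5c 5c.
Inner input = (K'⊕ipad) ∥ m = e4 36 36 ∥ 70 76 72 7a.
Inner hash: sum = 228+54+54+112+118+114+122 = 802; mod 256 = 34 → 22.
Outer input = (K'⊕opad) ∥ inner = 8e 5c 5c ∥ 22.
Outer hash (tag): sum = 142+92+92+34 = 360; mod 256 = 104 → 68.

68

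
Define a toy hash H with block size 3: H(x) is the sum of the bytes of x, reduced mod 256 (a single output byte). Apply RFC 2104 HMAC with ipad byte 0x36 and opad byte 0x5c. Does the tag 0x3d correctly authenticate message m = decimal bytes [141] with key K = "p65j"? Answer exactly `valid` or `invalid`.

Key "p65j" = 70 36 35 6a is 4 bytes > B = 3, so hash it first: H(key) = 45, then zero-pad to 3 bytes: K' = 45 00 00.
K' ⊕ ipad = 73 36 36; K' ⊕ opad = 19 5c 5c.
Inner hash: sum = 115+54+54+141 = 364; mod 256 = 108 → 6c.
Outer hash (recomputed tag): sum = 25+92+92+108 = 317; mod 256 = 61 → 3d.
Recomputed tag = 3d; claimed = 3d → match.

valid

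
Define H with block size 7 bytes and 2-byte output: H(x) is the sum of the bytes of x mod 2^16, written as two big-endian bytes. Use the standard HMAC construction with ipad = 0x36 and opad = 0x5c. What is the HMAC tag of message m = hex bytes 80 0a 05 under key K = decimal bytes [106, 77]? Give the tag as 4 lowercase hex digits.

Key decimal bytes [106, 77] = 6a 4d is 2 bytes ≤ B = 7; zero-pad to 7 bytes: K' = 6a 4d 00 00 00 00 00.
K' ⊕ ipad = 5c 7b 36 36 36 36 36.  K' ⊕ opad = 36 11 5c 5c 5c 5c 5c.
Inner input = (K'⊕ipad) ∥ m = 5c 7b 36 36 36 36 36 ∥ 80 0a 05.
Inner hash: sum = 92+123+54+54+54+54+54+128+10+5 = 628 → 02 74.
Outer input = (K'⊕opad) ∥ inner = 36 11 5c 5c 5c 5c 5c ∥ 02 74.
Outer hash (tag): sum = 54+17+92+92+92+92+92+2+116 = 649 → 02 89.

0289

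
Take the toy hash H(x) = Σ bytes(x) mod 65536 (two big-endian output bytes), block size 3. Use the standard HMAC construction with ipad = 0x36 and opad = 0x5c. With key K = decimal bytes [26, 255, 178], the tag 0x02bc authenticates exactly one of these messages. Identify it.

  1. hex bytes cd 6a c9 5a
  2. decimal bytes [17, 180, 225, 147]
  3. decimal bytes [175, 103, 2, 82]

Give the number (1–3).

Key decimal bytes [26, 255, 178] = 1a ff b2 is exactly B = 3 bytes: K' = 1a ff b2.
K' ⊕ ipad = 2c c9 84; K' ⊕ opad = 46 a3 ee.
m1: inner = H(2c c9 84 cd 6a c9 5a) = 03 d3; tag = H(46 a3 ee 03 d3) = 02ad
m2: inner = H(2c c9 84 11 b4 e1 93) = 03 b2; tag = H(46 a3 ee 03 b2) = 028c
m3: inner = H(2c c9 84 af 67 02 52) = 02 e3; tag = H(46 a3 ee 02 e3) = 02bc ← matches

3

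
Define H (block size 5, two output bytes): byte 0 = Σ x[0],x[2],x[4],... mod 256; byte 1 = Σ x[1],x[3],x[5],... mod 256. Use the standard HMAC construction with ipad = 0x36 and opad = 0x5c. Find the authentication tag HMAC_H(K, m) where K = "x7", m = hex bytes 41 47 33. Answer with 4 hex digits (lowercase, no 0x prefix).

87c8

Key "x7" = 78 37 is 2 bytes ≤ B = 5; zero-pad to 5 bytes: K' = 78 37 00 00 00.
K' ⊕ ipad = 4e 01 36 36 36.  K' ⊕ opad = 24 6b 5c 5c 5c.
Inner input = (K'⊕ipad) ∥ m = 4e 01 36 36 36 ∥ 41 47 33.
Inner hash: even-index sum = 257 mod 256 = 1; odd-index sum = 171 mod 256 = 171 → 01 ab.
Outer input = (K'⊕opad) ∥ inner = 24 6b 5c 5c 5c ∥ 01 ab.
Outer hash (tag): even-index sum = 391 mod 256 = 135; odd-index sum = 200 mod 256 = 200 → 87 c8.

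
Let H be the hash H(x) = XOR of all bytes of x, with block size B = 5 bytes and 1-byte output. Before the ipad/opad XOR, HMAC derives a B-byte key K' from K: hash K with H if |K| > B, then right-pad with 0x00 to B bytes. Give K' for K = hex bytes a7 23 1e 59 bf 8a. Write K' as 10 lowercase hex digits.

|K| = 6 > B = 5, so first hash the key.
H(K): XOR a7⊕23⊕1e⊕59⊕bf⊕8a = f6.
Zero-pad H(K) = f6 to 5 bytes: K' = f6 00 00 00 00.

f600000000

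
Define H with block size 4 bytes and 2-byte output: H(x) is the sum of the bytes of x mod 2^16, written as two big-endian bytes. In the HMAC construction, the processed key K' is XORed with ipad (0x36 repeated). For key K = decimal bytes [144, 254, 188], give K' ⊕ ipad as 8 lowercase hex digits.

a6c88a36

Key decimal bytes [144, 254, 188] = 90 fe bc is 3 bytes ≤ B = 4; zero-pad to 4 bytes: K' = 90 fe bc 00.
XOR each byte with 0x36: 90⊕36=a6, fe⊕36=c8, bc⊕36=8a, 00⊕36=36.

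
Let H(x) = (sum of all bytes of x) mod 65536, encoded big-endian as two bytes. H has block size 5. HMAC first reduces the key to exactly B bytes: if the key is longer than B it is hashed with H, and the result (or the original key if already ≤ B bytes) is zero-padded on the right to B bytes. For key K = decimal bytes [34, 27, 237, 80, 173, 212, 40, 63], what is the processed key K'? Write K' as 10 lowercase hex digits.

|K| = 8 > B = 5, so first hash the key.
H(K): sum = 34+27+237+80+173+212+40+63 = 866 → 03 62.
Zero-pad H(K) = 03 62 to 5 bytes: K' = 03 62 00 00 00.

0362000000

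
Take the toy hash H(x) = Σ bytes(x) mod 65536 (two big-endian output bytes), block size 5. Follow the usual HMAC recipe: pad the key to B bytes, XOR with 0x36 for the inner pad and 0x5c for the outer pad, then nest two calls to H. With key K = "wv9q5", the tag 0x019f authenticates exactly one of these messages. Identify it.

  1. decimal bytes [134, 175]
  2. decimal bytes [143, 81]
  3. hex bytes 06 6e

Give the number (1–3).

Key "wv9q5" = 77 76 39 71 35 is exactly B = 5 bytes: K' = 77 76 39 71 35.
K' ⊕ ipad = 41 40 0f 47 03; K' ⊕ opad = 2b 2a 65 2d 69.
m1: inner = H(41 40 0f 47 03 86 af) = 02 0f; tag = H(2b 2a 65 2d 69 02 0f) = 0161
m2: inner = H(41 40 0f 47 03 8f 51) = 01 ba; tag = H(2b 2a 65 2d 69 01 ba) = 020b
m3: inner = H(41 40 0f 47 03 06 6e) = 01 4e; tag = H(2b 2a 65 2d 69 01 4e) = 019f ← matches

3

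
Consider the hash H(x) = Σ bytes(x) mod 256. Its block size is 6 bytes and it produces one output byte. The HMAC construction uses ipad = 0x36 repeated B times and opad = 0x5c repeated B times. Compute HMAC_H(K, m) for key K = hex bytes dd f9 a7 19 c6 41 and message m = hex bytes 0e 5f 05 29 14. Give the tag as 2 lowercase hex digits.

Key hex bytes dd f9 a7 19 c6 41 is exactly B = 6 bytes: K' = dd f9 a7 19 c6 41.
K' ⊕ ipad = eb cf 91 2f f0 77.  K' ⊕ opad = 81 a5 fb 45 9a 1d.
Inner input = (K'⊕ipad) ∥ m = eb cf 91 2f f0 77 ∥ 0e 5f 05 29 14.
Inner hash: sum = 235+207+145+47+240+119+14+95+5+41+20 = 1168; mod 256 = 144 → 90.
Outer input = (K'⊕opad) ∥ inner = 81 a5 fb 45 9a 1d ∥ 90.
Outer hash (tag): sum = 129+165+251+69+154+29+144 = 941; mod 256 = 173 → ad.

ad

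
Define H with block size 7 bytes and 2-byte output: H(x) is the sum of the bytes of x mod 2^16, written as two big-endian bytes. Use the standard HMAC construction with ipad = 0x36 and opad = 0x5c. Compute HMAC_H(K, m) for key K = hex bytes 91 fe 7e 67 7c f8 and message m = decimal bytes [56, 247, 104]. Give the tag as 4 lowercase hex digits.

Key hex bytes 91 fe 7e 67 7c f8 is 6 bytes ≤ B = 7; zero-pad to 7 bytes: K' = 91 fe 7e 67 7c f8 00.
K' ⊕ ipad = a7 c8 48 51 4a ce 36.  K' ⊕ opad = cd a2 22 3b 20 a4 5c.
Inner input = (K'⊕ipad) ∥ m = a7 c8 48 51 4a ce 36 ∥ 38 f7 68.
Inner hash: sum = 167+200+72+81+74+206+54+56+247+104 = 1261 → 04 ed.
Outer input = (K'⊕opad) ∥ inner = cd a2 22 3b 20 a4 5c ∥ 04 ed.
Outer hash (tag): sum = 205+162+34+59+32+164+92+4+237 = 989 → 03 dd.

03dd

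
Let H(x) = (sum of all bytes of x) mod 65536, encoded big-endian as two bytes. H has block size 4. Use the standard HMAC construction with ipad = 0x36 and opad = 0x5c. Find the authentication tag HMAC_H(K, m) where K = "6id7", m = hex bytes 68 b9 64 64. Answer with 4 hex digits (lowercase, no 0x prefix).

01df

Key "6id7" = 36 69 64 37 is exactly B = 4 bytes: K' = 36 69 64 37.
K' ⊕ ipad = 00 5f 52 01.  K' ⊕ opad = 6a 35 38 6b.
Inner input = (K'⊕ipad) ∥ m = 00 5f 52 01 ∥ 68 b9 64 64.
Inner hash: sum = 0+95+82+1+104+185+100+100 = 667 → 02 9b.
Outer input = (K'⊕opad) ∥ inner = 6a 35 38 6b ∥ 02 9b.
Outer hash (tag): sum = 106+53+56+107+2+155 = 479 → 01 df.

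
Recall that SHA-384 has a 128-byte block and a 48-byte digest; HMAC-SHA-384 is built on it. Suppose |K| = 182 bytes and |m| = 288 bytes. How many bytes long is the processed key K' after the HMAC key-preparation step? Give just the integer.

128

Key is 182 > 128 bytes, so it is hashed to 48 bytes then zero-padded to 128: |K'| = 128.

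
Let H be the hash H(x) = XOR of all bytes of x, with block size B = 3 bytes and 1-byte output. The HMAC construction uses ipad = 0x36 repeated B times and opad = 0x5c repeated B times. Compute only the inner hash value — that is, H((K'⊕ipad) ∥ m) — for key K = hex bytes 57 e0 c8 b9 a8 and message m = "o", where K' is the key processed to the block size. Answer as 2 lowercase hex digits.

37

Key hex bytes 57 e0 c8 b9 a8 is 5 bytes > B = 3, so hash it first: H(key) = 6e, then zero-pad to 3 bytes: K' = 6e 00 00.
K' ⊕ ipad = 58 36 36.
Inner input = 58 36 36 ∥ 6f.
Inner hash: XOR 58⊕36⊕36⊕6f = 37.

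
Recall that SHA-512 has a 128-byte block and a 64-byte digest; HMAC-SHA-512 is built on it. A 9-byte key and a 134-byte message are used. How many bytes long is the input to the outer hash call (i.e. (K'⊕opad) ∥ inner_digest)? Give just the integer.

192

Key is 9 ≤ 128 bytes, zero-padded: |K'| = 128.
Outer input = (K'⊕opad) ∥ H(inner) → 128 + 64 = 192 bytes.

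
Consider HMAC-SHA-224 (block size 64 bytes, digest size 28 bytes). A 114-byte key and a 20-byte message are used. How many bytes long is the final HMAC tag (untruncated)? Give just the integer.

The tag is one SHA-224 digest: 28 bytes.

28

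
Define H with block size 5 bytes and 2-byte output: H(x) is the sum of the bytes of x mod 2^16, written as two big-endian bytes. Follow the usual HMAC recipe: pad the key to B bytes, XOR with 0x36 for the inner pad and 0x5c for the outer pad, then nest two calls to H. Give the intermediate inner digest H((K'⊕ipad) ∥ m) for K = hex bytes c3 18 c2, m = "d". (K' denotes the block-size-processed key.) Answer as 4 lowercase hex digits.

Key hex bytes c3 18 c2 is 3 bytes ≤ B = 5; zero-pad to 5 bytes: K' = c3 18 c2 00 00.
K' ⊕ ipad = f5 2e f4 36 36.
Inner input = f5 2e f4 36 36 ∥ 64.
Inner hash: sum = 245+46+244+54+54+100 = 743 → 02 e7.

02e7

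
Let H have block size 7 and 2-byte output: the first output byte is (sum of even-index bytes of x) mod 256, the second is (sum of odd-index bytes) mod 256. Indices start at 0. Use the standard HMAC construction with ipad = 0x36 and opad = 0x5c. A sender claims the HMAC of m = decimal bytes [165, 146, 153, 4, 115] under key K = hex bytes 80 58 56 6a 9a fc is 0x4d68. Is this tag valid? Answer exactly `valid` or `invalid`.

Key hex bytes 80 58 56 6a 9a fc is 6 bytes ≤ B = 7; zero-pad to 7 bytes: K' = 80 58 56 6a 9a fc 00.
K' ⊕ ipad = b6 6e 60 5c ac ca 36; K' ⊕ opad = dc 04 0a 36 c6 a0 5c.
Inner hash: even-index sum = 654 mod 256 = 142; odd-index sum = 837 mod 256 = 69 → 8e 45.
Outer hash (recomputed tag): even-index sum = 589 mod 256 = 77; odd-index sum = 360 mod 256 = 104 → 4d 68.
Recomputed tag = 4d68; claimed = 4d68 → match.

valid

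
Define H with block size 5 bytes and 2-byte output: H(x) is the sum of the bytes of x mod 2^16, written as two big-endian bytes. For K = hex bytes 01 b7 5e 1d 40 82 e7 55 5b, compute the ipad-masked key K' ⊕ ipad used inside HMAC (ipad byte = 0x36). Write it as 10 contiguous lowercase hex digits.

35ba363636

Key hex bytes 01 b7 5e 1d 40 82 e7 55 5b is 9 bytes > B = 5, so hash it first: H(key) = 03 8c, then zero-pad to 5 bytes: K' = 03 8c 00 00 00.
XOR each byte with 0x36: 03⊕36=35, 8c⊕36=ba, 00⊕36=36, 00⊕36=36, 00⊕36=36.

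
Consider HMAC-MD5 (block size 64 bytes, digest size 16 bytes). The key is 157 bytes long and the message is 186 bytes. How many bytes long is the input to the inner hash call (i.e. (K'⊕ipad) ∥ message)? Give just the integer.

Key is 157 > 64 bytes, so it is hashed to 16 bytes then zero-padded to 64: |K'| = 64.
Inner input = (K'⊕ipad) ∥ m → 64 + 186 = 250 bytes.

250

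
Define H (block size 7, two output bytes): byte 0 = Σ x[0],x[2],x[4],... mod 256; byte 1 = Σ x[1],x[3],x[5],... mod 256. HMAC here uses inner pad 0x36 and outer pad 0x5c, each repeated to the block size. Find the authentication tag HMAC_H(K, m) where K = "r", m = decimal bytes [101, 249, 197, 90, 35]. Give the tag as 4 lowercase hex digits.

Key "r" = 72 is 1 byte ≤ B = 7; zero-pad to 7 bytes: K' = 72 00 00 00 00 00 00.
K' ⊕ ipad = 44 36 36 36 36 36 36.  K' ⊕ opad = 2e 5c 5c 5c 5c 5c 5c.
Inner input = (K'⊕ipad) ∥ m = 44 36 36 36 36 36 36 ∥ 65 f9 c5 5a 23.
Inner hash: even-index sum = 569 mod 256 = 57; odd-index sum = 495 mod 256 = 239 → 39 ef.
Outer input = (K'⊕opad) ∥ inner = 2e 5c 5c 5c 5c 5c 5c ∥ 39 ef.
Outer hash (tag): even-index sum = 561 mod 256 = 49; odd-index sum = 333 mod 256 = 77 → 31 4d.

314d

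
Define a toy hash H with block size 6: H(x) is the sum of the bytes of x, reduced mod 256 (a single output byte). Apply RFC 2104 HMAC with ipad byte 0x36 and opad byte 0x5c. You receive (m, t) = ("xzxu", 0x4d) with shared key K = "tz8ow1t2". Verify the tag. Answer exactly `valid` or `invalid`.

Key "tz8ow1t2" = 74 7a 38 6f 77 31 74 32 is 8 bytes > B = 6, so hash it first: H(key) = e3, then zero-pad to 6 bytes: K' = e3 00 00 00 00 00.
K' ⊕ ipad = d5 36 36 36 36 36; K' ⊕ opad = bf 5c 5c 5c 5c 5c.
Inner hash: sum = 213+54+54+54+54+54+120+122+120+117 = 962; mod 256 = 194 → c2.
Outer hash (recomputed tag): sum = 191+92+92+92+92+92+194 = 845; mod 256 = 77 → 4d.
Recomputed tag = 4d; claimed = 4d → match.

valid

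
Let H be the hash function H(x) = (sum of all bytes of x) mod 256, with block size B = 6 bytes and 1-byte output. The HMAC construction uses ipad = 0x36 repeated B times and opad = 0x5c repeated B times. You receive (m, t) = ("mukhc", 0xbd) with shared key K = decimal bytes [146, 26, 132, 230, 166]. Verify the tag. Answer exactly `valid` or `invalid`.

invalid

Key decimal bytes [146, 26, 132, 230, 166] = 92 1a 84 e6 a6 is 5 bytes ≤ B = 6; zero-pad to 6 bytes: K' = 92 1a 84 e6 a6 00.
K' ⊕ ipad = a4 2c b2 d0 90 36; K' ⊕ opad = ce 46 d8 ba fa 5c.
Inner hash: sum = 164+44+178+208+144+54+109+117+107+104+99 = 1328; mod 256 = 48 → 30.
Outer hash (recomputed tag): sum = 206+70+216+186+250+92+48 = 1068; mod 256 = 44 → 2c.
Recomputed tag = 2c; claimed = bd → mismatch.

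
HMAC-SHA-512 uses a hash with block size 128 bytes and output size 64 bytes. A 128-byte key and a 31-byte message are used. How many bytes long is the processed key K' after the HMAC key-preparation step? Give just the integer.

128

Key is 128 ≤ 128 bytes, zero-padded: |K'| = 128.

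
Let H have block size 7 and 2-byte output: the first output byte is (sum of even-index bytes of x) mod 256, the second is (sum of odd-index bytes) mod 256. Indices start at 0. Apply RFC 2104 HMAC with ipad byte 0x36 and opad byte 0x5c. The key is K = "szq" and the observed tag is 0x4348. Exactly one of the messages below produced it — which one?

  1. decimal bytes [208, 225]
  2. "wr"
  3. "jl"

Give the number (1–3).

Key "szq" = 73 7a 71 is 3 bytes ≤ B = 7; zero-pad to 7 bytes: K' = 73 7a 71 00 00 00 00.
K' ⊕ ipad = 45 4c 47 36 36 36 36; K' ⊕ opad = 2f 26 2d 5c 5c 5c 5c.
m1: inner = H(45 4c 47 36 36 36 36 d0 e1) = d9 88; tag = H(2f 26 2d 5c 5c 5c 5c d9 88) = 9cb7
m2: inner = H(45 4c 47 36 36 36 36 77 72) = 6a 2f; tag = H(2f 26 2d 5c 5c 5c 5c 6a 2f) = 4348 ← matches
m3: inner = H(45 4c 47 36 36 36 36 6a 6c) = 64 22; tag = H(2f 26 2d 5c 5c 5c 5c 64 22) = 3642

2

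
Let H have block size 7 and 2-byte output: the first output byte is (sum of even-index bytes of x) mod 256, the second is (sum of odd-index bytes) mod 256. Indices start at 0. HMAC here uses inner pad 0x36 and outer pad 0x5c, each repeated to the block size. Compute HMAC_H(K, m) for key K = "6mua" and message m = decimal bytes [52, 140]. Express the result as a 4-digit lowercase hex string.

6705

Key "6mua" = 36 6d 75 61 is 4 bytes ≤ B = 7; zero-pad to 7 bytes: K' = 36 6d 75 61 00 00 00.
K' ⊕ ipad = 00 5b 43 57 36 36 36.  K' ⊕ opad = 6a 31 29 3d 5c 5c 5c.
Inner input = (K'⊕ipad) ∥ m = 00 5b 43 57 36 36 36 ∥ 34 8c.
Inner hash: even-index sum = 315 mod 256 = 59; odd-index sum = 284 mod 256 = 28 → 3b 1c.
Outer input = (K'⊕opad) ∥ inner = 6a 31 29 3d 5c 5c 5c ∥ 3b 1c.
Outer hash (tag): even-index sum = 359 mod 256 = 103; odd-index sum = 261 mod 256 = 5 → 67 05.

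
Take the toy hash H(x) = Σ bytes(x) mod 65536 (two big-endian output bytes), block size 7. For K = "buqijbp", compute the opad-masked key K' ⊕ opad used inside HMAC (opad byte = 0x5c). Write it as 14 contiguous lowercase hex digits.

3e292d35363e2c

Key "buqijbp" = 62 75 71 69 6a 62 70 is exactly B = 7 bytes: K' = 62 75 71 69 6a 62 70.
XOR each byte with 0x5c: 62⊕5c=3e, 75⊕5c=29, 71⊕5c=2d, 69⊕5c=35, 6a⊕5c=36, 62⊕5c=3e, 70⊕5c=2c.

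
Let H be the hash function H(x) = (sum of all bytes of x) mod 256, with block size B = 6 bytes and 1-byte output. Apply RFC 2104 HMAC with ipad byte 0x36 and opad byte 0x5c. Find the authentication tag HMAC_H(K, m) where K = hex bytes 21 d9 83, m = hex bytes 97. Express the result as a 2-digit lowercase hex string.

Key hex bytes 21 d9 83 is 3 bytes ≤ B = 6; zero-pad to 6 bytes: K' = 21 d9 83 00 00 00.
K' ⊕ ipad = 17 ef b5 36 36 36.  K' ⊕ opad = 7d 85 df 5c 5c 5c.
Inner input = (K'⊕ipad) ∥ m = 17 ef b5 36 36 36 ∥ 97.
Inner hash: sum = 23+239+181+54+54+54+151 = 756; mod 256 = 244 → f4.
Outer input = (K'⊕opad) ∥ inner = 7d 85 df 5c 5c 5c ∥ f4.
Outer hash (tag): sum = 125+133+223+92+92+92+244 = 1001; mod 256 = 233 → e9.

e9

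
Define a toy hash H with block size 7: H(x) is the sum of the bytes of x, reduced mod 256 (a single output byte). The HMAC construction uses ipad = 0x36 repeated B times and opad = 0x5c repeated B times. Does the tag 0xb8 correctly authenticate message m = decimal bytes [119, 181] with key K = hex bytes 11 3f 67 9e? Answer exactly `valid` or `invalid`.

Key hex bytes 11 3f 67 9e is 4 bytes ≤ B = 7; zero-pad to 7 bytes: K' = 11 3f 67 9e 00 00 00.
K' ⊕ ipad = 27 09 51 a8 36 36 36; K' ⊕ opad = 4d 63 3b c2 5c 5c 5c.
Inner hash: sum = 39+9+81+168+54+54+54+119+181 = 759; mod 256 = 247 → f7.
Outer hash (recomputed tag): sum = 77+99+59+194+92+92+92+247 = 952; mod 256 = 184 → b8.
Recomputed tag = b8; claimed = b8 → match.

valid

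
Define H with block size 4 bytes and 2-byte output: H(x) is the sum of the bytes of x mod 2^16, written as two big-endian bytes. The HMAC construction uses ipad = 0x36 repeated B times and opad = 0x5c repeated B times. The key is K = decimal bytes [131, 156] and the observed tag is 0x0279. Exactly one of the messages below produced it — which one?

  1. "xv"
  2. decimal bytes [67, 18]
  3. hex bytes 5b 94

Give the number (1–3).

2

Key decimal bytes [131, 156] = 83 9c is 2 bytes ≤ B = 4; zero-pad to 4 bytes: K' = 83 9c 00 00.
K' ⊕ ipad = b5 aa 36 36; K' ⊕ opad = df c0 5c 5c.
m1: inner = H(b5 aa 36 36 78 76) = 02 b9; tag = H(df c0 5c 5c 02 b9) = 0312
m2: inner = H(b5 aa 36 36 43 12) = 02 20; tag = H(df c0 5c 5c 02 20) = 0279 ← matches
m3: inner = H(b5 aa 36 36 5b 94) = 02 ba; tag = H(df c0 5c 5c 02 ba) = 0313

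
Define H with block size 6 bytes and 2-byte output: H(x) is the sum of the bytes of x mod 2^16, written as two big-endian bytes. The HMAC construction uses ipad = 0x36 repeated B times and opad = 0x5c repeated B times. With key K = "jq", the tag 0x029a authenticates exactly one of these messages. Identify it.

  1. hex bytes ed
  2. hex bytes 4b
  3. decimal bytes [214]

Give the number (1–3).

2

Key "jq" = 6a 71 is 2 bytes ≤ B = 6; zero-pad to 6 bytes: K' = 6a 71 00 00 00 00.
K' ⊕ ipad = 5c 47 36 36 36 36; K' ⊕ opad = 36 2d 5c 5c 5c 5c.
m1: inner = H(5c 47 36 36 36 36 ed) = 02 68; tag = H(36 2d 5c 5c 5c 5c 02 68) = 023d
m2: inner = H(5c 47 36 36 36 36 4b) = 01 c6; tag = H(36 2d 5c 5c 5c 5c 01 c6) = 029a ← matches
m3: inner = H(5c 47 36 36 36 36 d6) = 02 51; tag = H(36 2d 5c 5c 5c 5c 02 51) = 0226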